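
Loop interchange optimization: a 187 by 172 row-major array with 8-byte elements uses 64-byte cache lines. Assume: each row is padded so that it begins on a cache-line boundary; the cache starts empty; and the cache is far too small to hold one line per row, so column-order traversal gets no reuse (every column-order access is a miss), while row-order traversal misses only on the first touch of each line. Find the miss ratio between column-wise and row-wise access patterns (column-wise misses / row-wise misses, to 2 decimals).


Each row occupies 172 * 8 = 1376 bytes and starts on a line boundary, so it spans ceil(1376 / 64) = 22 cache lines.
Row-major traversal misses (one per line touched): 187 * ceil(172 * 8 / 64) = 4114
Column-major traversal misses (no reuse, every access misses): 187 * 172 = 32164
Ratio = 32164 / 4114 = 7.82

7.82


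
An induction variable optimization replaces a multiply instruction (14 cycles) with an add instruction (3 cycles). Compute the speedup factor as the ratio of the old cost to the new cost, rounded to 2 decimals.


Ratio = mult_cost / add_cost = 14 / 3 = 4.67

4.67


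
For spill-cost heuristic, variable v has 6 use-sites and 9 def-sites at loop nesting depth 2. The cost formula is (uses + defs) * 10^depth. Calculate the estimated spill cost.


uses + defs = 6 + 9 = 15
10^2 = 100
Spill cost = 15 * 100 = 1500

1500


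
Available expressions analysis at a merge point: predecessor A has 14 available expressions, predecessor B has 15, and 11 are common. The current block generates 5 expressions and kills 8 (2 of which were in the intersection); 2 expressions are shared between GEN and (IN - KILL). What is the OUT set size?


IN = intersection of predecessors = 11
IN - KILL = 11 - 2 = 9
|OUT| = |GEN| + |IN - KILL| - |GEN ∩ (IN - KILL)| = 5 + 9 - 2 = 12

12


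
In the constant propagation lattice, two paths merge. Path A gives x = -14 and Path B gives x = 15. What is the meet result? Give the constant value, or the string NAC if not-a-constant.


Meet operation: if both paths give the same constant, result is that constant; if they differ, result is NAC (not-a-constant).
Path A: -14, Path B: 15 -> differ
Result: not-a-constant -> NAC

NAC


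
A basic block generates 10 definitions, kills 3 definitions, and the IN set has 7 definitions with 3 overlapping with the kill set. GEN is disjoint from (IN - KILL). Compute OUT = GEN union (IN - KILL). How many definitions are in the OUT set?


IN - KILL: 7 - 3 = 4 surviving definitions
OUT = GEN + surviving = 10 + 4 = 14

14


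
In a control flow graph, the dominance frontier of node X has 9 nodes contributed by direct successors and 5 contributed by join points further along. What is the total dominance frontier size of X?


DF(X) = direct successor contributions + join point contributions
= 9 + 5 = 14

14


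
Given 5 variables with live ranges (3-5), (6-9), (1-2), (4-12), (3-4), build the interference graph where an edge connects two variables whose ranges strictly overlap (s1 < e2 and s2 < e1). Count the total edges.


Check all pairs for overlapping intervals.
Two intervals (s1,e1) and (s2,e2) overlap if s1 < e2 and s2 < e1.
v0 (3-5) vs v1..v4: overlaps v3, v4 -> 2
v1 (6-9) vs v2..v4: overlaps v3 -> 1
v2 (1-2) vs v3..v4: overlaps none -> 0
v3 (4-12) vs v4: overlaps none -> 0
Total overlapping pairs = 2 + 1 + 0 + 0 = 3

3


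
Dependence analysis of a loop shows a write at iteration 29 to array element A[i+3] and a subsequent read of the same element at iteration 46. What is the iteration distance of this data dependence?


Distance = read iteration - write iteration
= 46 - 29 = 17

17


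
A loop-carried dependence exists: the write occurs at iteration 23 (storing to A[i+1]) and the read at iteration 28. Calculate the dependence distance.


Distance = read iteration - write iteration
= 28 - 23 = 5

5


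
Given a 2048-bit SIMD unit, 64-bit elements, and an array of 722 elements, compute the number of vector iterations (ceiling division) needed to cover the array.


Width = 2048 / 64 = 32 elements per vector op
Iterations = ceil(722 / 32) = 23

23


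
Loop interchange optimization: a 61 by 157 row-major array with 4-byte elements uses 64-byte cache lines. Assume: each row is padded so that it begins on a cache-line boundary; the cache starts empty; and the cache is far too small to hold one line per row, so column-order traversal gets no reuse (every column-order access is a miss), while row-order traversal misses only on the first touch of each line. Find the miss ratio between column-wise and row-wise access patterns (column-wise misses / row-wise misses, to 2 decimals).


Each row occupies 157 * 4 = 628 bytes and starts on a line boundary, so it spans ceil(628 / 64) = 10 cache lines.
Row-major traversal misses (one per line touched): 61 * ceil(157 * 4 / 64) = 610
Column-major traversal misses (no reuse, every access misses): 61 * 157 = 9577
Ratio = 9577 / 610 = 15.7

15.7


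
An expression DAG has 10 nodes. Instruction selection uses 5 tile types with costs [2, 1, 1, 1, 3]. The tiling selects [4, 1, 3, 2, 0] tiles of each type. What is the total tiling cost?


Total cost = sum(count_i * cost_i)
= 4*2 + 1*1 + 3*1 + 2*1 + 0*3
= 14

14


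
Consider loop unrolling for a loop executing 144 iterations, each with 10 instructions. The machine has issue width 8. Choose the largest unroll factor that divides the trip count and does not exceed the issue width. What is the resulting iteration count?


Largest divisor of 144 <= 8 is 8
New iterations = 144 / 8 = 18

18


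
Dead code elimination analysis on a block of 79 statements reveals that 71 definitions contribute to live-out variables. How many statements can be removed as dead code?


Dead code = total statements - live definitions
= 79 - 71 = 8

8


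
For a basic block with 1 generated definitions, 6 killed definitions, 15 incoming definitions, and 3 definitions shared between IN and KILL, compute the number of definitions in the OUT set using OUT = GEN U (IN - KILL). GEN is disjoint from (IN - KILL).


IN - KILL: 15 - 3 = 12 surviving definitions
OUT = GEN + surviving = 1 + 12 = 13

13


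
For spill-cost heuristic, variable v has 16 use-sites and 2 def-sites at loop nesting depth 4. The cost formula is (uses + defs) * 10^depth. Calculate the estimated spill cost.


uses + defs = 16 + 2 = 18
10^4 = 10000
Spill cost = 18 * 10000 = 180000

180000


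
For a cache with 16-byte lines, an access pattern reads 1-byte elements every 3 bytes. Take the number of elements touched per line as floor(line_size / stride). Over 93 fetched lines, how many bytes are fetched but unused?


Elements per line = floor(16 / 3) = 5
Bytes used per line = 5 * 1 = 5
Wasted per line = 16 - 5 = 11
Total wasted = 11 * 93 = 1023

1023


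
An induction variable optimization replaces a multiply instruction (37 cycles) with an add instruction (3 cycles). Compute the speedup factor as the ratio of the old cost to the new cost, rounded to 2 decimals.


Ratio = mult_cost / add_cost = 37 / 3 = 12.33

12.33


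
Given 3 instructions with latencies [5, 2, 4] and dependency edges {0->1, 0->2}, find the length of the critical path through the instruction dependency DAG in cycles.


Compute longest path through dependency graph: dist(Ik) = max over predecessors of dist + latency(Ik).
dist(I0) = latency 5 = 5
dist(I1) = dist(I0) + 2 = 5 + 2 = 7
dist(I2) = dist(I0) + 4 = 5 + 4 = 9
Critical path = max dist = 9

9


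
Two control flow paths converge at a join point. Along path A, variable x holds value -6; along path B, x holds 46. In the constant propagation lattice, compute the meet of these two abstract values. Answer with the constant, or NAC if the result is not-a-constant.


Meet operation: if both paths give the same constant, result is that constant; if they differ, result is NAC (not-a-constant).
Path A: -6, Path B: 46 -> differ
Result: not-a-constant -> NAC

NAC


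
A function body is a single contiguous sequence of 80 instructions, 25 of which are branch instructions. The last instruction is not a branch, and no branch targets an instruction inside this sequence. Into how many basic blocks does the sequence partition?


With no in-sequence branch targets, the leaders are the first instruction plus the instruction after each branch.
Number of basic blocks = branches + 1
= 25 + 1 = 26

26


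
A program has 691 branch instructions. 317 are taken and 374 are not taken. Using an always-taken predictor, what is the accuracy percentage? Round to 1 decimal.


Predictor: always-taken
Correct predictions = 317
Accuracy = 317 / 691 * 100 = 45.9%

45.9


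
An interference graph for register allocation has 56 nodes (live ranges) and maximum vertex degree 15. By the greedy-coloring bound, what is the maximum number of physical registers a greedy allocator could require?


Greedy coloring never needs more than (max_degree + 1) colors: when coloring a vertex, at most max_degree neighbors are already colored.
Upper bound = 15 + 1 = 16

16


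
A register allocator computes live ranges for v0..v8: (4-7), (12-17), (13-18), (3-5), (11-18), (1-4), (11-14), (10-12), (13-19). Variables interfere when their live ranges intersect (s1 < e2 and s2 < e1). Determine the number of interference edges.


Check all pairs for overlapping intervals.
Two intervals (s1,e1) and (s2,e2) overlap if s1 < e2 and s2 < e1.
v0 (4-7) vs v1..v8: overlaps v3 -> 1
v1 (12-17) vs v2..v8: overlaps v2, v4, v6, v8 -> 4
v2 (13-18) vs v3..v8: overlaps v4, v6, v8 -> 3
v3 (3-5) vs v4..v8: overlaps v5 -> 1
v4 (11-18) vs v5..v8: overlaps v6, v7, v8 -> 3
v5 (1-4) vs v6..v8: overlaps none -> 0
v6 (11-14) vs v7..v8: overlaps v7, v8 -> 2
v7 (10-12) vs v8: overlaps none -> 0
Total overlapping pairs = 1 + 4 + 3 + 1 + 3 + 0 + 2 + 0 = 14

14


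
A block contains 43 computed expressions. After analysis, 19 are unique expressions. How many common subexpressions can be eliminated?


CSE count = total expressions - unique expressions
= 43 - 19 = 24

24


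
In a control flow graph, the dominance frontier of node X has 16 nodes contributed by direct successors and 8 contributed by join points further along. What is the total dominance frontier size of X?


DF(X) = direct successor contributions + join point contributions
= 16 + 8 = 24

24


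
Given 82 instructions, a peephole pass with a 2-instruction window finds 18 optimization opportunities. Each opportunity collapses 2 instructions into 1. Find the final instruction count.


Each match removes 1 instructions.
Total removed = 18 * 1 = 18
Remaining = 82 - 18 = 64

64


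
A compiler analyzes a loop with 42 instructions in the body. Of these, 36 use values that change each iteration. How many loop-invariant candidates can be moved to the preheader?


Invariant candidates = total - loop-dependent
= 42 - 36 = 6

6


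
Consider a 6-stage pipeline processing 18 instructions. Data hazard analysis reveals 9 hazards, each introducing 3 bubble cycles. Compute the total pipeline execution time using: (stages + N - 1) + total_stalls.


Base cycles = 6 + 18 - 1 = 23
Total stalls = 9 * 3 = 27
Total = 23 + 27 = 50

50


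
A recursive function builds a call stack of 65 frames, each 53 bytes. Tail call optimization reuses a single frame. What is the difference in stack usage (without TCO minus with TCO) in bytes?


Without TCO: 65 * 53 = 3445 bytes
With TCO: reuse 1 frame = 53 bytes
Savings = 3445 - 53 = 3392

3392


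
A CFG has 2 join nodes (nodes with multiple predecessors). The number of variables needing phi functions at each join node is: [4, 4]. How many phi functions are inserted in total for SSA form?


Total phi functions = sum of phi functions at each join node
= 4 + 4 = 8

8


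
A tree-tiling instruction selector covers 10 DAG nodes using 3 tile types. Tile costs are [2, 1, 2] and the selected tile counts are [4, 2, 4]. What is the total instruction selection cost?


Total cost = sum(count_i * cost_i)
= 4*2 + 2*1 + 4*2
= 18

18


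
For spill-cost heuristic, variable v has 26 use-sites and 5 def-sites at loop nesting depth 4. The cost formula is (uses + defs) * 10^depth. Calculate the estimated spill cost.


uses + defs = 26 + 5 = 31
10^4 = 10000
Spill cost = 31 * 10000 = 310000

310000


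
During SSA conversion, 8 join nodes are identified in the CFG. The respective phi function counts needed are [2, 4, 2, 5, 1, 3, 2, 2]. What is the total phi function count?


Total phi functions = sum of phi functions at each join node
= 2 + 4 + 2 + 5 + 1 + 3 + 2 + 2 = 21

21


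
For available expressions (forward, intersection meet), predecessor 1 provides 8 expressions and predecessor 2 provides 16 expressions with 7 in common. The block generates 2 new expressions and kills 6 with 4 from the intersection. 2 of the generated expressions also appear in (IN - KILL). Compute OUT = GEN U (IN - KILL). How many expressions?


IN = intersection of predecessors = 7
IN - KILL = 7 - 4 = 3
|OUT| = |GEN| + |IN - KILL| - |GEN ∩ (IN - KILL)| = 2 + 3 - 2 = 3

3


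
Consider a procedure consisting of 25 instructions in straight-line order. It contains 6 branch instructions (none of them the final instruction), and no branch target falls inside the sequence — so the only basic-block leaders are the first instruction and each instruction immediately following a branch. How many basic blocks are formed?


With no in-sequence branch targets, the leaders are the first instruction plus the instruction after each branch.
Number of basic blocks = branches + 1
= 6 + 1 = 7

7


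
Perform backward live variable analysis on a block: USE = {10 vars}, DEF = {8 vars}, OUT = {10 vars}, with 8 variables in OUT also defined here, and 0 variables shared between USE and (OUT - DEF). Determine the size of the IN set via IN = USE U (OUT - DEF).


OUT - DEF: 10 - 8 = 2
|IN| = |USE| + |OUT - DEF| - |USE ∩ (OUT - DEF)| = 10 + 2 - 0 = 12

12


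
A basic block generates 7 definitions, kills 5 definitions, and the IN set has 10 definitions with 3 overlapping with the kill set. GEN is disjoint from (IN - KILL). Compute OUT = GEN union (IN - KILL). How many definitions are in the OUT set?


IN - KILL: 10 - 3 = 7 surviving definitions
OUT = GEN + surviving = 7 + 7 = 14

14


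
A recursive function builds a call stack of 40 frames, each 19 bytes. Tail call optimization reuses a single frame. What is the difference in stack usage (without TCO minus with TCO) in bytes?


Without TCO: 40 * 19 = 760 bytes
With TCO: reuse 1 frame = 19 bytes
Savings = 760 - 19 = 741

741


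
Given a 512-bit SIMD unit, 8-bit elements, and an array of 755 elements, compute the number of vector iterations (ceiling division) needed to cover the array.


Width = 512 / 8 = 64 elements per vector op
Iterations = ceil(755 / 64) = 12

12


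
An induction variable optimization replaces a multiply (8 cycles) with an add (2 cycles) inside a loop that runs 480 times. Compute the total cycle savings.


Per-iteration saving = 8 - 2 = 6
Total saved = 480 * 6 = 2880

2880


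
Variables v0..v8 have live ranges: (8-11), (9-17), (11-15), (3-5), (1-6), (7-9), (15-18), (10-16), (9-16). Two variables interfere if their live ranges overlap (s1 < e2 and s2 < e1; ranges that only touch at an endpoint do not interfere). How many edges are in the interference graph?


Check all pairs for overlapping intervals.
Two intervals (s1,e1) and (s2,e2) overlap if s1 < e2 and s2 < e1.
v0 (8-11) vs v1..v8: overlaps v1, v5, v7, v8 -> 4
v1 (9-17) vs v2..v8: overlaps v2, v6, v7, v8 -> 4
v2 (11-15) vs v3..v8: overlaps v7, v8 -> 2
v3 (3-5) vs v4..v8: overlaps v4 -> 1
v4 (1-6) vs v5..v8: overlaps none -> 0
v5 (7-9) vs v6..v8: overlaps none -> 0
v6 (15-18) vs v7..v8: overlaps v7, v8 -> 2
v7 (10-16) vs v8: overlaps v8 -> 1
Total overlapping pairs = 4 + 4 + 2 + 1 + 0 + 0 + 2 + 1 = 14

14


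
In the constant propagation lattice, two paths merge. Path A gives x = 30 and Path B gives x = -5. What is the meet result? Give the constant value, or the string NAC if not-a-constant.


Meet operation: if both paths give the same constant, result is that constant; if they differ, result is NAC (not-a-constant).
Path A: 30, Path B: -5 -> differ
Result: not-a-constant -> NAC

NAC


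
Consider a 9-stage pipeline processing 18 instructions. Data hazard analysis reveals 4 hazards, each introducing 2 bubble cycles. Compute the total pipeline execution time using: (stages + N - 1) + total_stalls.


Base cycles = 9 + 18 - 1 = 26
Total stalls = 4 * 2 = 8
Total = 26 + 8 = 34

34


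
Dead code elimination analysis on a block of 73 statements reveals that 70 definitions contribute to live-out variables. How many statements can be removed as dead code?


Dead code = total statements - live definitions
= 73 - 70 = 3

3


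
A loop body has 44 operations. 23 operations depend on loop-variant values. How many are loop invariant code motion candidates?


Invariant candidates = total - loop-dependent
= 44 - 23 = 21

21


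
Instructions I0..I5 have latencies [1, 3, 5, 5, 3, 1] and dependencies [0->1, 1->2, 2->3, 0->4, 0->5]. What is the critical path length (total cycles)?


Compute longest path through dependency graph: dist(Ik) = max over predecessors of dist + latency(Ik).
dist(I0) = latency 1 = 1
dist(I1) = dist(I0) + 3 = 1 + 3 = 4
dist(I2) = dist(I1) + 5 = 4 + 5 = 9
dist(I3) = dist(I2) + 5 = 9 + 5 = 14
dist(I4) = dist(I0) + 3 = 1 + 3 = 4
dist(I5) = dist(I0) + 1 = 1 + 1 = 2
Critical path = max dist = 14

14


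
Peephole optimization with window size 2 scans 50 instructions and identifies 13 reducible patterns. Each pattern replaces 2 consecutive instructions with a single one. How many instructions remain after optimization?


Each match removes 1 instructions.
Total removed = 13 * 1 = 13
Remaining = 50 - 13 = 37

37


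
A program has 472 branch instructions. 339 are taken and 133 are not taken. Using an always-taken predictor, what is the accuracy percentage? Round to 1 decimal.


Predictor: always-taken
Correct predictions = 339
Accuracy = 339 / 472 * 100 = 71.8%

71.8


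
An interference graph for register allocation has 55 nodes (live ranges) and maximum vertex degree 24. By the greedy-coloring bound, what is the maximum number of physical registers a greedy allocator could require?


Greedy coloring never needs more than (max_degree + 1) colors: when coloring a vertex, at most max_degree neighbors are already colored.
Upper bound = 24 + 1 = 25

25


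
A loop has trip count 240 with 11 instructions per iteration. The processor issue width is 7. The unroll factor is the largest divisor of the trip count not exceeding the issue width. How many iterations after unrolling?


Largest divisor of 240 <= 7 is 6
New iterations = 240 / 6 = 40

40


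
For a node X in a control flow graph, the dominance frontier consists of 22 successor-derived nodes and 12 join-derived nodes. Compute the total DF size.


DF(X) = direct successor contributions + join point contributions
= 22 + 12 = 34

34


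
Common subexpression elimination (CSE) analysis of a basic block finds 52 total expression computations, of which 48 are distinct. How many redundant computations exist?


CSE count = total expressions - unique expressions
= 52 - 48 = 4

4


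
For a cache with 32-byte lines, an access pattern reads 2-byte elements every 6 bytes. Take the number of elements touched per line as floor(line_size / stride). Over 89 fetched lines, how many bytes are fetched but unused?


Elements per line = floor(32 / 6) = 5
Bytes used per line = 5 * 2 = 10
Wasted per line = 32 - 10 = 22
Total wasted = 22 * 89 = 1958

1958


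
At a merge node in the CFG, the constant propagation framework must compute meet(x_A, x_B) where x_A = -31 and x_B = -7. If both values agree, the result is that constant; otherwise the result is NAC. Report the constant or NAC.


Meet operation: if both paths give the same constant, result is that constant; if they differ, result is NAC (not-a-constant).
Path A: -31, Path B: -7 -> differ
Result: not-a-constant -> NAC

NAC


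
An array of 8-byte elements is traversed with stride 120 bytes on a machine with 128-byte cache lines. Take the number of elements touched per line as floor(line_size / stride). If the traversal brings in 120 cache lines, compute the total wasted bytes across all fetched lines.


Elements per line = floor(128 / 120) = 1
Bytes used per line = 1 * 8 = 8
Wasted per line = 128 - 8 = 120
Total wasted = 120 * 120 = 14400

14400


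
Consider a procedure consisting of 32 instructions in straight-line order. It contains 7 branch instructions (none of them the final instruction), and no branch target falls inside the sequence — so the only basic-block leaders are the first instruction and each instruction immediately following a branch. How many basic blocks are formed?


With no in-sequence branch targets, the leaders are the first instruction plus the instruction after each branch.
Number of basic blocks = branches + 1
= 7 + 1 = 8

8


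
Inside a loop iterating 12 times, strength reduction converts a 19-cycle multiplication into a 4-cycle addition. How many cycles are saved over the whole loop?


Per-iteration saving = 19 - 4 = 15
Total saved = 12 * 15 = 180

180


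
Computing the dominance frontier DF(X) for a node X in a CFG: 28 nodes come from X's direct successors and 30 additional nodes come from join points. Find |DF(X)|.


DF(X) = direct successor contributions + join point contributions
= 28 + 30 = 58

58


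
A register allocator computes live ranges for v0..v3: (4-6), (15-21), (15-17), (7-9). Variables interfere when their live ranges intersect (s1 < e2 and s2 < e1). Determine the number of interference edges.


Check all pairs for overlapping intervals.
Two intervals (s1,e1) and (s2,e2) overlap if s1 < e2 and s2 < e1.
v0 (4-6) vs v1..v3: overlaps none -> 0
v1 (15-21) vs v2..v3: overlaps v2 -> 1
v2 (15-17) vs v3: overlaps none -> 0
Total overlapping pairs = 0 + 1 + 0 = 1

1


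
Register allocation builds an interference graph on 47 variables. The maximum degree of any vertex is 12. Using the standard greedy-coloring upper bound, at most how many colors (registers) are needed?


Greedy coloring never needs more than (max_degree + 1) colors: when coloring a vertex, at most max_degree neighbors are already colored.
Upper bound = 12 + 1 = 13

13


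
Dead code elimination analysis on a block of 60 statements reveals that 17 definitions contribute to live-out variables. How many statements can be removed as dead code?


Dead code = total statements - live definitions
= 60 - 17 = 43

43


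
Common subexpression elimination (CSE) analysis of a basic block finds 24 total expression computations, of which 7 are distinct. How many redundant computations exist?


CSE count = total expressions - unique expressions
= 24 - 7 = 17

17


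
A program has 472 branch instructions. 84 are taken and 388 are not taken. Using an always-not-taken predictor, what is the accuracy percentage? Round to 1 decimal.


Predictor: always-not-taken
Correct predictions = 388
Accuracy = 388 / 472 * 100 = 82.2%

82.2


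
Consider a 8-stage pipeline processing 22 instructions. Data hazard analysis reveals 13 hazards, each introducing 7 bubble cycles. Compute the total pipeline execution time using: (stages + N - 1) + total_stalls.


Base cycles = 8 + 22 - 1 = 29
Total stalls = 13 * 7 = 91
Total = 29 + 91 = 120

120


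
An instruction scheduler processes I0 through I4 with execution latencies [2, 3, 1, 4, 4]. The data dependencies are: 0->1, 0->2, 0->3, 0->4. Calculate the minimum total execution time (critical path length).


Compute longest path through dependency graph: dist(Ik) = max over predecessors of dist + latency(Ik).
dist(I0) = latency 2 = 2
dist(I1) = dist(I0) + 3 = 2 + 3 = 5
dist(I2) = dist(I0) + 1 = 2 + 1 = 3
dist(I3) = dist(I0) + 4 = 2 + 4 = 6
dist(I4) = dist(I0) + 4 = 2 + 4 = 6
Critical path = max dist = 6

6


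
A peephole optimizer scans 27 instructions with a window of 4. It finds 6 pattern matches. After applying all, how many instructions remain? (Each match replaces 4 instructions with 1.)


Each match removes 3 instructions.
Total removed = 6 * 3 = 18
Remaining = 27 - 18 = 9

9


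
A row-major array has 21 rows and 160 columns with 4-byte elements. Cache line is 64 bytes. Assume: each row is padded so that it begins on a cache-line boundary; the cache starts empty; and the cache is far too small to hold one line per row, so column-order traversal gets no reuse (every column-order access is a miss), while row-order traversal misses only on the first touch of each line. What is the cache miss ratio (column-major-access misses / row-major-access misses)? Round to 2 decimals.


Each row occupies 160 * 4 = 640 bytes and starts on a line boundary, so it spans ceil(640 / 64) = 10 cache lines.
Row-major traversal misses (one per line touched): 21 * ceil(160 * 4 / 64) = 210
Column-major traversal misses (no reuse, every access misses): 21 * 160 = 3360
Ratio = 3360 / 210 = 16.0

16.0


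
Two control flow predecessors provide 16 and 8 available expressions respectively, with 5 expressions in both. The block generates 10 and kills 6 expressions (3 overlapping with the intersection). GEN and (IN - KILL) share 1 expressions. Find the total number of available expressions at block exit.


IN = intersection of predecessors = 5
IN - KILL = 5 - 3 = 2
|OUT| = |GEN| + |IN - KILL| - |GEN ∩ (IN - KILL)| = 10 + 2 - 1 = 11

11


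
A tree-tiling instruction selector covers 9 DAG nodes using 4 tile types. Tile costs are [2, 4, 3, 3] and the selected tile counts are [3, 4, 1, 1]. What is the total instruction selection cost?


Total cost = sum(count_i * cost_i)
= 3*2 + 4*4 + 1*3 + 1*3
= 28

28


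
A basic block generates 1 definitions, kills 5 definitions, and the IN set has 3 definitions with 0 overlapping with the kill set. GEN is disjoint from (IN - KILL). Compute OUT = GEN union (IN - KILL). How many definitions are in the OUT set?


IN - KILL: 3 - 0 = 3 surviving definitions
OUT = GEN + surviving = 1 + 3 = 4

4


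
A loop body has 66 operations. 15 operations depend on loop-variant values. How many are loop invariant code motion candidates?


Invariant candidates = total - loop-dependent
= 66 - 15 = 51

51


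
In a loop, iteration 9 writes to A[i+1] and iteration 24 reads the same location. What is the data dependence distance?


Distance = read iteration - write iteration
= 24 - 9 = 15

15


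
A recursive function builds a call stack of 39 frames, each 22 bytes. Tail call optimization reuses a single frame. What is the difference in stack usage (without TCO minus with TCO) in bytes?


Without TCO: 39 * 22 = 858 bytes
With TCO: reuse 1 frame = 22 bytes
Savings = 858 - 22 = 836

836


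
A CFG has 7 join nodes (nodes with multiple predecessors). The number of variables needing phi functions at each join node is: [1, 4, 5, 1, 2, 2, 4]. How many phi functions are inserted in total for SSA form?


Total phi functions = sum of phi functions at each join node
= 1 + 4 + 5 + 1 + 2 + 2 + 4 = 19

19


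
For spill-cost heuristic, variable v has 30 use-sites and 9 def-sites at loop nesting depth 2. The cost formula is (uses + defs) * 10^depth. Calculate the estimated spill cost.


uses + defs = 30 + 9 = 39
10^2 = 100
Spill cost = 39 * 100 = 3900

3900


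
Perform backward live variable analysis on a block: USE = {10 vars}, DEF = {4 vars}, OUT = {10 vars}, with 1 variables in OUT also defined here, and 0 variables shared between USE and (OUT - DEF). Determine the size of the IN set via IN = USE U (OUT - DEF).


OUT - DEF: 10 - 1 = 9
|IN| = |USE| + |OUT - DEF| - |USE ∩ (OUT - DEF)| = 10 + 9 - 0 = 19

19


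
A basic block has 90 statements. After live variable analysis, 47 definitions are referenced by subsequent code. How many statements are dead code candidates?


Dead code = total statements - live definitions
= 90 - 47 = 43

43


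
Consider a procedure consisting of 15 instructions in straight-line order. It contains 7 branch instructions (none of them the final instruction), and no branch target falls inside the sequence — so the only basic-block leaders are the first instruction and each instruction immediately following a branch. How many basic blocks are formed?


With no in-sequence branch targets, the leaders are the first instruction plus the instruction after each branch.
Number of basic blocks = branches + 1
= 7 + 1 = 8

8


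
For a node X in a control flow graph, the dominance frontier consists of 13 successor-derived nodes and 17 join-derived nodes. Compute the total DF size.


DF(X) = direct successor contributions + join point contributions
= 13 + 17 = 30

30


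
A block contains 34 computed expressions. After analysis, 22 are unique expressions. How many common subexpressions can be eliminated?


CSE count = total expressions - unique expressions
= 34 - 22 = 12

12


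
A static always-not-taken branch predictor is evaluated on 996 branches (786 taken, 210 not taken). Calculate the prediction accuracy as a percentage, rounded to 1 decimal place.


Predictor: always-not-taken
Correct predictions = 210
Accuracy = 210 / 996 * 100 = 21.1%

21.1


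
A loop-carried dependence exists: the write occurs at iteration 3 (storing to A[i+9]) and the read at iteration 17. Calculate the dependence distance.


Distance = read iteration - write iteration
= 17 - 3 = 14

14


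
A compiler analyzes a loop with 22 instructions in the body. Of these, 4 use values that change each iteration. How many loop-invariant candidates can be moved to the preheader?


Invariant candidates = total - loop-dependent
= 22 - 4 = 18

18


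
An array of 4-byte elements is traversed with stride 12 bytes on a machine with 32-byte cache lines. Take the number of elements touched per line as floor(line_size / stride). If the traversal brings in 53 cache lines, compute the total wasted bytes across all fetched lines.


Elements per line = floor(32 / 12) = 2
Bytes used per line = 2 * 4 = 8
Wasted per line = 32 - 8 = 24
Total wasted = 24 * 53 = 1272

1272


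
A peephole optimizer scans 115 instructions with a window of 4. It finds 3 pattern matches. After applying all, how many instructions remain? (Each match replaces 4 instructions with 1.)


Each match removes 3 instructions.
Total removed = 3 * 3 = 9
Remaining = 115 - 9 = 106

106


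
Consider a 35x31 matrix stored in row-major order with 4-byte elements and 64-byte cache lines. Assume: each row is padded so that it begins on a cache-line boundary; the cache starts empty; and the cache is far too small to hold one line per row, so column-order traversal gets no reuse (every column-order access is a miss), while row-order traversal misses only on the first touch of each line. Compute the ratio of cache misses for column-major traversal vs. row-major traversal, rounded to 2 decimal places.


Each row occupies 31 * 4 = 124 bytes and starts on a line boundary, so it spans ceil(124 / 64) = 2 cache lines.
Row-major traversal misses (one per line touched): 35 * ceil(31 * 4 / 64) = 70
Column-major traversal misses (no reuse, every access misses): 35 * 31 = 1085
Ratio = 1085 / 70 = 15.5

15.5


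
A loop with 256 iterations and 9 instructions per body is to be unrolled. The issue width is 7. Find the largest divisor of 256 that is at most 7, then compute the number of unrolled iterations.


Largest divisor of 256 <= 7 is 4
New iterations = 256 / 4 = 64

64


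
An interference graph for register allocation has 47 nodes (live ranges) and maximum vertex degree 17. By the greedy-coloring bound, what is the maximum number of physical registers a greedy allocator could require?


Greedy coloring never needs more than (max_degree + 1) colors: when coloring a vertex, at most max_degree neighbors are already colored.
Upper bound = 17 + 1 = 18

18


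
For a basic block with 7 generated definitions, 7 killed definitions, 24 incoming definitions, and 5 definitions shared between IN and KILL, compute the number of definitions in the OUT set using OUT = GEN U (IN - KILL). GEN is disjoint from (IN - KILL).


IN - KILL: 24 - 5 = 19 surviving definitions
OUT = GEN + surviving = 7 + 19 = 26

26


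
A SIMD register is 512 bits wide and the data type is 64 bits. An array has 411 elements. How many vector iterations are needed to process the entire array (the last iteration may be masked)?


Width = 512 / 64 = 8 elements per vector op
Iterations = ceil(411 / 8) = 52

52


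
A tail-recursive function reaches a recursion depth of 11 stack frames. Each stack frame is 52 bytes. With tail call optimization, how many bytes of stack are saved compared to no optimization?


Without TCO: 11 * 52 = 572 bytes
With TCO: reuse 1 frame = 52 bytes
Savings = 572 - 52 = 520

520


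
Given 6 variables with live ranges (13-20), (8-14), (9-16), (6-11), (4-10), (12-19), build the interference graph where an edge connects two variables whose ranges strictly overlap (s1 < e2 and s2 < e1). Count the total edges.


Check all pairs for overlapping intervals.
Two intervals (s1,e1) and (s2,e2) overlap if s1 < e2 and s2 < e1.
v0 (13-20) vs v1..v5: overlaps v1, v2, v5 -> 3
v1 (8-14) vs v2..v5: overlaps v2, v3, v4, v5 -> 4
v2 (9-16) vs v3..v5: overlaps v3, v4, v5 -> 3
v3 (6-11) vs v4..v5: overlaps v4 -> 1
v4 (4-10) vs v5: overlaps none -> 0
Total overlapping pairs = 3 + 4 + 3 + 1 + 0 = 11

11


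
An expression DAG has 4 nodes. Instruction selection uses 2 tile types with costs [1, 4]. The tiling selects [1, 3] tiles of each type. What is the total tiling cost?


Total cost = sum(count_i * cost_i)
= 1*1 + 3*4
= 13

13


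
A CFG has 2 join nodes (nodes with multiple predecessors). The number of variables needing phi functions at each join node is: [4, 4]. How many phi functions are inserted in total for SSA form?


Total phi functions = sum of phi functions at each join node
= 4 + 4 = 8

8


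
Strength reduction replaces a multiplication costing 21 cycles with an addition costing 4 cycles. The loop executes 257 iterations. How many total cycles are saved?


Per-iteration saving = 21 - 4 = 17
Total saved = 257 * 17 = 4369

4369


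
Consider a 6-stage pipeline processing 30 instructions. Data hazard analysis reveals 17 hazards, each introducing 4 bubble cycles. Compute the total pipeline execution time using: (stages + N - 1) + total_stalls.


Base cycles = 6 + 30 - 1 = 35
Total stalls = 17 * 4 = 68
Total = 35 + 68 = 103

103


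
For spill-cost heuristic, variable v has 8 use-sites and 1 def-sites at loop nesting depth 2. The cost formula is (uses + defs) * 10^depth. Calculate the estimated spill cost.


uses + defs = 8 + 1 = 9
10^2 = 100
Spill cost = 9 * 100 = 900

900


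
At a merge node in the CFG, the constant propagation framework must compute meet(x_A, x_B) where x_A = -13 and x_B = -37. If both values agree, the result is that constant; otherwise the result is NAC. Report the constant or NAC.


Meet operation: if both paths give the same constant, result is that constant; if they differ, result is NAC (not-a-constant).
Path A: -13, Path B: -37 -> differ
Result: not-a-constant -> NAC

NAC


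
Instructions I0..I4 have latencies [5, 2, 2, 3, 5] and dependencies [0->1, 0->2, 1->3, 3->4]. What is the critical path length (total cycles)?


Compute longest path through dependency graph: dist(Ik) = max over predecessors of dist + latency(Ik).
dist(I0) = latency 5 = 5
dist(I1) = dist(I0) + 2 = 5 + 2 = 7
dist(I2) = dist(I0) + 2 = 5 + 2 = 7
dist(I3) = dist(I1) + 3 = 7 + 3 = 10
dist(I4) = dist(I3) + 5 = 10 + 5 = 15
Critical path = max dist = 15

15


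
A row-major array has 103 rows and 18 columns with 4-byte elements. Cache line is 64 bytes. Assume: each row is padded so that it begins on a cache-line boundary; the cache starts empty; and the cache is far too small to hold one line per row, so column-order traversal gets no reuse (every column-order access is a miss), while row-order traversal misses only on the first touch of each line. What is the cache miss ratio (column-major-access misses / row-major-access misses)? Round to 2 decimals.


Each row occupies 18 * 4 = 72 bytes and starts on a line boundary, so it spans ceil(72 / 64) = 2 cache lines.
Row-major traversal misses (one per line touched): 103 * ceil(18 * 4 / 64) = 206
Column-major traversal misses (no reuse, every access misses): 103 * 18 = 1854
Ratio = 1854 / 206 = 9.0

9.0


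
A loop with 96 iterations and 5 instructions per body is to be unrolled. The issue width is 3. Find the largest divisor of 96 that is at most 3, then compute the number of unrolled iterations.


Largest divisor of 96 <= 3 is 3
New iterations = 96 / 3 = 32

32


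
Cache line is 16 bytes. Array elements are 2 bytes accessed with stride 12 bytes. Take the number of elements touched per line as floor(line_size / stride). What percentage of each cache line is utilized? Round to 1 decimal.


Elements per cache line = floor(16 / 12) = 1
Bytes used = 1 * 2 = 2
Utilization = 2 / 16 * 100 = 12.5%

12.5


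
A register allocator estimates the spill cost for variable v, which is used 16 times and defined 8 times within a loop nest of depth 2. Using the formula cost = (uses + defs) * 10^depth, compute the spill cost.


uses + defs = 16 + 8 = 24
10^2 = 100
Spill cost = 24 * 100 = 2400

2400


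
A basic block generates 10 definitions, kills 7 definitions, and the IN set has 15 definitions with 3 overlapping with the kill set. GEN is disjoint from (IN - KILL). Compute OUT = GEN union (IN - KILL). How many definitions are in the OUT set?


IN - KILL: 15 - 3 = 12 surviving definitions
OUT = GEN + surviving = 10 + 12 = 22

22


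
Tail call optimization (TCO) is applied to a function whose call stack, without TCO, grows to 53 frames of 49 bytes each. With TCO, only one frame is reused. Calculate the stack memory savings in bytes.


Without TCO: 53 * 49 = 2597 bytes
With TCO: reuse 1 frame = 49 bytes
Savings = 2597 - 49 = 2548

2548


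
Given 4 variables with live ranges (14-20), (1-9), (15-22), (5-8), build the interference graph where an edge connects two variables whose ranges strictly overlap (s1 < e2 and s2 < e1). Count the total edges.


Check all pairs for overlapping intervals.
Two intervals (s1,e1) and (s2,e2) overlap if s1 < e2 and s2 < e1.
v0 (14-20) vs v1..v3: overlaps v2 -> 1
v1 (1-9) vs v2..v3: overlaps v3 -> 1
v2 (15-22) vs v3: overlaps none -> 0
Total overlapping pairs = 1 + 1 + 0 = 2

2


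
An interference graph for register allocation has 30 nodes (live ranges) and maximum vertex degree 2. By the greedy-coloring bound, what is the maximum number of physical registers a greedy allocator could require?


Greedy coloring never needs more than (max_degree + 1) colors: when coloring a vertex, at most max_degree neighbors are already colored.
Upper bound = 2 + 1 = 3

3


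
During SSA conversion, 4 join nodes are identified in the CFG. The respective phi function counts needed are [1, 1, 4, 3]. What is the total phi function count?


Total phi functions = sum of phi functions at each join node
= 1 + 1 + 4 + 3 = 9

9


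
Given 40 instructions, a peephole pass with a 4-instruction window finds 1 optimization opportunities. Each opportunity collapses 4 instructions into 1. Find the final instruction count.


Each match removes 3 instructions.
Total removed = 1 * 3 = 3
Remaining = 40 - 3 = 37

37


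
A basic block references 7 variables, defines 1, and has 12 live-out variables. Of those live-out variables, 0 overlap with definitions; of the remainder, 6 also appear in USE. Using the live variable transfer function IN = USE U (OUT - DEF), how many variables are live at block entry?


OUT - DEF: 12 - 0 = 12
|IN| = |USE| + |OUT - DEF| - |USE ∩ (OUT - DEF)| = 7 + 12 - 6 = 13

13
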